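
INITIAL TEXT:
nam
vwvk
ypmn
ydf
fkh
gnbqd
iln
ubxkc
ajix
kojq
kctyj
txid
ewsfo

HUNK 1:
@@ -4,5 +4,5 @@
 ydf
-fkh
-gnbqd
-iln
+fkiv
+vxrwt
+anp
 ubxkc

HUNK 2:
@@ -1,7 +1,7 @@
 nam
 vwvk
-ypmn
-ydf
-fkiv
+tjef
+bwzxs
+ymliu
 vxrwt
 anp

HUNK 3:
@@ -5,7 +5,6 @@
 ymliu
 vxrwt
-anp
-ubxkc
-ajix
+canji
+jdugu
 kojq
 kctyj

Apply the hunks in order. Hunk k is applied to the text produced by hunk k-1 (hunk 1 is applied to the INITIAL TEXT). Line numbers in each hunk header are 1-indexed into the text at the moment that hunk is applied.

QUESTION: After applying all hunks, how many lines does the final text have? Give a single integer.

Hunk 1: at line 4 remove [fkh,gnbqd,iln] add [fkiv,vxrwt,anp] -> 13 lines: nam vwvk ypmn ydf fkiv vxrwt anp ubxkc ajix kojq kctyj txid ewsfo
Hunk 2: at line 1 remove [ypmn,ydf,fkiv] add [tjef,bwzxs,ymliu] -> 13 lines: nam vwvk tjef bwzxs ymliu vxrwt anp ubxkc ajix kojq kctyj txid ewsfo
Hunk 3: at line 5 remove [anp,ubxkc,ajix] add [canji,jdugu] -> 12 lines: nam vwvk tjef bwzxs ymliu vxrwt canji jdugu kojq kctyj txid ewsfo
Final line count: 12

Answer: 12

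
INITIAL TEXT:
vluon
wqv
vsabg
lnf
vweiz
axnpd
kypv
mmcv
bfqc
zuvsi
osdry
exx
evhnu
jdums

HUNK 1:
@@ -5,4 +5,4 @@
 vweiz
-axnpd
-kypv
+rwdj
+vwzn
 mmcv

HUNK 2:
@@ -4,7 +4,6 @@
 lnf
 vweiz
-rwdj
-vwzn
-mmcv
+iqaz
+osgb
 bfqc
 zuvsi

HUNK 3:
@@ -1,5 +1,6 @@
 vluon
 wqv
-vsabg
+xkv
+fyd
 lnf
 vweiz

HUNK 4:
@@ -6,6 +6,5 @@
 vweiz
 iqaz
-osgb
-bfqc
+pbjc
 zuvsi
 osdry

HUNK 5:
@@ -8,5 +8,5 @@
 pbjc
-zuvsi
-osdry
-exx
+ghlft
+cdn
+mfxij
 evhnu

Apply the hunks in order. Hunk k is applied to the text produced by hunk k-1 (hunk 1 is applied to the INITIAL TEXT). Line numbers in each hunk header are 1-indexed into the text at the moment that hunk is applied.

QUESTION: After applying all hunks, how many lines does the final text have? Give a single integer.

Answer: 13

Derivation:
Hunk 1: at line 5 remove [axnpd,kypv] add [rwdj,vwzn] -> 14 lines: vluon wqv vsabg lnf vweiz rwdj vwzn mmcv bfqc zuvsi osdry exx evhnu jdums
Hunk 2: at line 4 remove [rwdj,vwzn,mmcv] add [iqaz,osgb] -> 13 lines: vluon wqv vsabg lnf vweiz iqaz osgb bfqc zuvsi osdry exx evhnu jdums
Hunk 3: at line 1 remove [vsabg] add [xkv,fyd] -> 14 lines: vluon wqv xkv fyd lnf vweiz iqaz osgb bfqc zuvsi osdry exx evhnu jdums
Hunk 4: at line 6 remove [osgb,bfqc] add [pbjc] -> 13 lines: vluon wqv xkv fyd lnf vweiz iqaz pbjc zuvsi osdry exx evhnu jdums
Hunk 5: at line 8 remove [zuvsi,osdry,exx] add [ghlft,cdn,mfxij] -> 13 lines: vluon wqv xkv fyd lnf vweiz iqaz pbjc ghlft cdn mfxij evhnu jdums
Final line count: 13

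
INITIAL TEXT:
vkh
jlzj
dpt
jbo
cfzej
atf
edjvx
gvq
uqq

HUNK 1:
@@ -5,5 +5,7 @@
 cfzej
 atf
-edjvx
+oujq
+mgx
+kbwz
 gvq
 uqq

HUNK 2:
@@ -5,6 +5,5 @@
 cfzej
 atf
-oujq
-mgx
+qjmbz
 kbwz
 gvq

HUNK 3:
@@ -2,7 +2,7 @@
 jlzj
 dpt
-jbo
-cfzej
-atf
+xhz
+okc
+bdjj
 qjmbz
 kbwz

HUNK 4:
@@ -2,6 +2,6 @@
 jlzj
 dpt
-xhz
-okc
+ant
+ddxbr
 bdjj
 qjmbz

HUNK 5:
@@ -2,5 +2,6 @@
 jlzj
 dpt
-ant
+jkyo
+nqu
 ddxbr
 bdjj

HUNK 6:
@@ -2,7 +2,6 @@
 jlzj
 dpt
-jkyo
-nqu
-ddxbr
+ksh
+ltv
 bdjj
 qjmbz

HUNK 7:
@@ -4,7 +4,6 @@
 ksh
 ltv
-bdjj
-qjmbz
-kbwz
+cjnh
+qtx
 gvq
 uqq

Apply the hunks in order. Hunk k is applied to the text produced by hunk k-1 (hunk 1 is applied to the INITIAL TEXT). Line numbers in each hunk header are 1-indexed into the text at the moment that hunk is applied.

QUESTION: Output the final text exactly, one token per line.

Hunk 1: at line 5 remove [edjvx] add [oujq,mgx,kbwz] -> 11 lines: vkh jlzj dpt jbo cfzej atf oujq mgx kbwz gvq uqq
Hunk 2: at line 5 remove [oujq,mgx] add [qjmbz] -> 10 lines: vkh jlzj dpt jbo cfzej atf qjmbz kbwz gvq uqq
Hunk 3: at line 2 remove [jbo,cfzej,atf] add [xhz,okc,bdjj] -> 10 lines: vkh jlzj dpt xhz okc bdjj qjmbz kbwz gvq uqq
Hunk 4: at line 2 remove [xhz,okc] add [ant,ddxbr] -> 10 lines: vkh jlzj dpt ant ddxbr bdjj qjmbz kbwz gvq uqq
Hunk 5: at line 2 remove [ant] add [jkyo,nqu] -> 11 lines: vkh jlzj dpt jkyo nqu ddxbr bdjj qjmbz kbwz gvq uqq
Hunk 6: at line 2 remove [jkyo,nqu,ddxbr] add [ksh,ltv] -> 10 lines: vkh jlzj dpt ksh ltv bdjj qjmbz kbwz gvq uqq
Hunk 7: at line 4 remove [bdjj,qjmbz,kbwz] add [cjnh,qtx] -> 9 lines: vkh jlzj dpt ksh ltv cjnh qtx gvq uqq

Answer: vkh
jlzj
dpt
ksh
ltv
cjnh
qtx
gvq
uqq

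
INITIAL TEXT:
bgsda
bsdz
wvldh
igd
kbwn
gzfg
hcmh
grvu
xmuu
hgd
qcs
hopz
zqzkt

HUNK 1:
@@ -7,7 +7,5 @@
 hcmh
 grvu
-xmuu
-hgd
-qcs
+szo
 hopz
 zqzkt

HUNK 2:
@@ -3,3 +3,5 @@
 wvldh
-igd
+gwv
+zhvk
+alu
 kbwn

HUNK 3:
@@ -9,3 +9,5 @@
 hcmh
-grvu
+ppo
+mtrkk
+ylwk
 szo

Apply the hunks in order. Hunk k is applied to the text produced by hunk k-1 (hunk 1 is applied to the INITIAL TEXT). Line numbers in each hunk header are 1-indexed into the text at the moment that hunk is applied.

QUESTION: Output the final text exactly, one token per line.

Hunk 1: at line 7 remove [xmuu,hgd,qcs] add [szo] -> 11 lines: bgsda bsdz wvldh igd kbwn gzfg hcmh grvu szo hopz zqzkt
Hunk 2: at line 3 remove [igd] add [gwv,zhvk,alu] -> 13 lines: bgsda bsdz wvldh gwv zhvk alu kbwn gzfg hcmh grvu szo hopz zqzkt
Hunk 3: at line 9 remove [grvu] add [ppo,mtrkk,ylwk] -> 15 lines: bgsda bsdz wvldh gwv zhvk alu kbwn gzfg hcmh ppo mtrkk ylwk szo hopz zqzkt

Answer: bgsda
bsdz
wvldh
gwv
zhvk
alu
kbwn
gzfg
hcmh
ppo
mtrkk
ylwk
szo
hopz
zqzkt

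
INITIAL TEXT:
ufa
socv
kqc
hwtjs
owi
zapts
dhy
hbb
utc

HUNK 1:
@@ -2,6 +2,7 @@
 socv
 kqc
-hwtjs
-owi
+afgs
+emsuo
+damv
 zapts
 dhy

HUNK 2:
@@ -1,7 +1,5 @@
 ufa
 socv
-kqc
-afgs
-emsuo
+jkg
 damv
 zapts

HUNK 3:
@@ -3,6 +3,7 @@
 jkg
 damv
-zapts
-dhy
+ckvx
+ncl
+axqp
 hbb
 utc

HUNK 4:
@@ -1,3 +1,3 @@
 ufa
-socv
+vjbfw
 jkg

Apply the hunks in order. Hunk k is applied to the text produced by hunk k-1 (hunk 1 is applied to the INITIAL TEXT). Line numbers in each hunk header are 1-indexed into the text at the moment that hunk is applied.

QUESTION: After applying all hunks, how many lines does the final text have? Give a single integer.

Hunk 1: at line 2 remove [hwtjs,owi] add [afgs,emsuo,damv] -> 10 lines: ufa socv kqc afgs emsuo damv zapts dhy hbb utc
Hunk 2: at line 1 remove [kqc,afgs,emsuo] add [jkg] -> 8 lines: ufa socv jkg damv zapts dhy hbb utc
Hunk 3: at line 3 remove [zapts,dhy] add [ckvx,ncl,axqp] -> 9 lines: ufa socv jkg damv ckvx ncl axqp hbb utc
Hunk 4: at line 1 remove [socv] add [vjbfw] -> 9 lines: ufa vjbfw jkg damv ckvx ncl axqp hbb utc
Final line count: 9

Answer: 9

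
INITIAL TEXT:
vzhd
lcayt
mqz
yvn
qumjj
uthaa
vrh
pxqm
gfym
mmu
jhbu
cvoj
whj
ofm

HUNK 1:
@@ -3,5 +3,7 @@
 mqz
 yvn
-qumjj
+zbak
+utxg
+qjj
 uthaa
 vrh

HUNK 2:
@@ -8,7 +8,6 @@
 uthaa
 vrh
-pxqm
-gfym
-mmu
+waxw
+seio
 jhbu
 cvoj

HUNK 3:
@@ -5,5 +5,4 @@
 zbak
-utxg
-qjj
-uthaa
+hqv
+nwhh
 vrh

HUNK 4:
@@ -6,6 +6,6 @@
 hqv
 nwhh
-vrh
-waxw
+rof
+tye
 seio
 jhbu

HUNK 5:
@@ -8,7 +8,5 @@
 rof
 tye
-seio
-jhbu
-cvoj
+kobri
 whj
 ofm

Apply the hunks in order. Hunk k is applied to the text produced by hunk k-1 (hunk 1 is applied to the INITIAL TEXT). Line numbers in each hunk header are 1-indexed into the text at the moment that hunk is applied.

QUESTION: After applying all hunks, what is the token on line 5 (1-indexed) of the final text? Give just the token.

Hunk 1: at line 3 remove [qumjj] add [zbak,utxg,qjj] -> 16 lines: vzhd lcayt mqz yvn zbak utxg qjj uthaa vrh pxqm gfym mmu jhbu cvoj whj ofm
Hunk 2: at line 8 remove [pxqm,gfym,mmu] add [waxw,seio] -> 15 lines: vzhd lcayt mqz yvn zbak utxg qjj uthaa vrh waxw seio jhbu cvoj whj ofm
Hunk 3: at line 5 remove [utxg,qjj,uthaa] add [hqv,nwhh] -> 14 lines: vzhd lcayt mqz yvn zbak hqv nwhh vrh waxw seio jhbu cvoj whj ofm
Hunk 4: at line 6 remove [vrh,waxw] add [rof,tye] -> 14 lines: vzhd lcayt mqz yvn zbak hqv nwhh rof tye seio jhbu cvoj whj ofm
Hunk 5: at line 8 remove [seio,jhbu,cvoj] add [kobri] -> 12 lines: vzhd lcayt mqz yvn zbak hqv nwhh rof tye kobri whj ofm
Final line 5: zbak

Answer: zbak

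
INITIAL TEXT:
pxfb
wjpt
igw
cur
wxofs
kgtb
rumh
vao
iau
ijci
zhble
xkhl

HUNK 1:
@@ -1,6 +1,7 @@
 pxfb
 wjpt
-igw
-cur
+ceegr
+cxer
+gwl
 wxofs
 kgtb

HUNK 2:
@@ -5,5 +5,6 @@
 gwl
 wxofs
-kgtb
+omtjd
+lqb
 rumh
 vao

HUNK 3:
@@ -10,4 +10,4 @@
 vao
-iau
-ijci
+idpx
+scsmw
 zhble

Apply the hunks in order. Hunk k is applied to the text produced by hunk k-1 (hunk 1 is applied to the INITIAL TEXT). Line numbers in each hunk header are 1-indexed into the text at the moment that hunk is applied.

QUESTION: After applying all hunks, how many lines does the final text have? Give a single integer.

Answer: 14

Derivation:
Hunk 1: at line 1 remove [igw,cur] add [ceegr,cxer,gwl] -> 13 lines: pxfb wjpt ceegr cxer gwl wxofs kgtb rumh vao iau ijci zhble xkhl
Hunk 2: at line 5 remove [kgtb] add [omtjd,lqb] -> 14 lines: pxfb wjpt ceegr cxer gwl wxofs omtjd lqb rumh vao iau ijci zhble xkhl
Hunk 3: at line 10 remove [iau,ijci] add [idpx,scsmw] -> 14 lines: pxfb wjpt ceegr cxer gwl wxofs omtjd lqb rumh vao idpx scsmw zhble xkhl
Final line count: 14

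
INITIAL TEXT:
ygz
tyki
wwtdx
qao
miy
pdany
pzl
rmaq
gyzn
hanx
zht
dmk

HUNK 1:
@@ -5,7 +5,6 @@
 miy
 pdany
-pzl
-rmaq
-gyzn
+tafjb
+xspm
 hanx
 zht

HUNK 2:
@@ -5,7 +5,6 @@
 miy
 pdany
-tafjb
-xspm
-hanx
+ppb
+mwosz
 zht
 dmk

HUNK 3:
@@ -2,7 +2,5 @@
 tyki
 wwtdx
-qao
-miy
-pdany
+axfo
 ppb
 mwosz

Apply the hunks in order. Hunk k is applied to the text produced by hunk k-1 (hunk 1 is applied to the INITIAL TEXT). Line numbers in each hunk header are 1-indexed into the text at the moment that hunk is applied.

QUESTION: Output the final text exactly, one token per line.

Answer: ygz
tyki
wwtdx
axfo
ppb
mwosz
zht
dmk

Derivation:
Hunk 1: at line 5 remove [pzl,rmaq,gyzn] add [tafjb,xspm] -> 11 lines: ygz tyki wwtdx qao miy pdany tafjb xspm hanx zht dmk
Hunk 2: at line 5 remove [tafjb,xspm,hanx] add [ppb,mwosz] -> 10 lines: ygz tyki wwtdx qao miy pdany ppb mwosz zht dmk
Hunk 3: at line 2 remove [qao,miy,pdany] add [axfo] -> 8 lines: ygz tyki wwtdx axfo ppb mwosz zht dmk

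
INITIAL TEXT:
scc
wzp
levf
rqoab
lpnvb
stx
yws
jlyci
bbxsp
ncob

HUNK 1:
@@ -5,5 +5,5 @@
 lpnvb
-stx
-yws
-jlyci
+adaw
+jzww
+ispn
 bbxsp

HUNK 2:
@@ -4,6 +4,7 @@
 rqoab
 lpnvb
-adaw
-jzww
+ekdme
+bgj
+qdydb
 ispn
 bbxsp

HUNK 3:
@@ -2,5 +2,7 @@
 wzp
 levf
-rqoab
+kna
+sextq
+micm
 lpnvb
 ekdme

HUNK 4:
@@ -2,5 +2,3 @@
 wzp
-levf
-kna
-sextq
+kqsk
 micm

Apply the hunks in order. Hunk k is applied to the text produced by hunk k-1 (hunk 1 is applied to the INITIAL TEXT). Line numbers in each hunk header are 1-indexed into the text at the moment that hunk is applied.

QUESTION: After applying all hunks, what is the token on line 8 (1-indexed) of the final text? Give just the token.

Hunk 1: at line 5 remove [stx,yws,jlyci] add [adaw,jzww,ispn] -> 10 lines: scc wzp levf rqoab lpnvb adaw jzww ispn bbxsp ncob
Hunk 2: at line 4 remove [adaw,jzww] add [ekdme,bgj,qdydb] -> 11 lines: scc wzp levf rqoab lpnvb ekdme bgj qdydb ispn bbxsp ncob
Hunk 3: at line 2 remove [rqoab] add [kna,sextq,micm] -> 13 lines: scc wzp levf kna sextq micm lpnvb ekdme bgj qdydb ispn bbxsp ncob
Hunk 4: at line 2 remove [levf,kna,sextq] add [kqsk] -> 11 lines: scc wzp kqsk micm lpnvb ekdme bgj qdydb ispn bbxsp ncob
Final line 8: qdydb

Answer: qdydb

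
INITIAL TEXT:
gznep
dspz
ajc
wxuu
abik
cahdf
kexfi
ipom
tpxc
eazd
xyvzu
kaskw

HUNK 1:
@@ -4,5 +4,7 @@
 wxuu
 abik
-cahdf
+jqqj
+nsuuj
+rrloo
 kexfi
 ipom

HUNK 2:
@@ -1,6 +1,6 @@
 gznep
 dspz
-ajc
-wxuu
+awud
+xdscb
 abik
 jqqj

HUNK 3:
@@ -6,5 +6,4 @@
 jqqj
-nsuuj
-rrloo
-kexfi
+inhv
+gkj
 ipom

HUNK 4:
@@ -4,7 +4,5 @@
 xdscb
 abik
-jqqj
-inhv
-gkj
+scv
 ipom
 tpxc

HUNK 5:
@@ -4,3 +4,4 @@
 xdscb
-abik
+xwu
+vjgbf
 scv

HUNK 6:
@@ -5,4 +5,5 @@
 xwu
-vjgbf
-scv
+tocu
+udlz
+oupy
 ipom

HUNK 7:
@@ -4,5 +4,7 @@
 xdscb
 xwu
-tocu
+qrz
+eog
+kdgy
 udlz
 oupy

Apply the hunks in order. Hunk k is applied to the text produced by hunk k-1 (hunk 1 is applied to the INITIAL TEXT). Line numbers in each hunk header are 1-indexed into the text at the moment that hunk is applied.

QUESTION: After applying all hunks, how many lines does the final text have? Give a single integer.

Hunk 1: at line 4 remove [cahdf] add [jqqj,nsuuj,rrloo] -> 14 lines: gznep dspz ajc wxuu abik jqqj nsuuj rrloo kexfi ipom tpxc eazd xyvzu kaskw
Hunk 2: at line 1 remove [ajc,wxuu] add [awud,xdscb] -> 14 lines: gznep dspz awud xdscb abik jqqj nsuuj rrloo kexfi ipom tpxc eazd xyvzu kaskw
Hunk 3: at line 6 remove [nsuuj,rrloo,kexfi] add [inhv,gkj] -> 13 lines: gznep dspz awud xdscb abik jqqj inhv gkj ipom tpxc eazd xyvzu kaskw
Hunk 4: at line 4 remove [jqqj,inhv,gkj] add [scv] -> 11 lines: gznep dspz awud xdscb abik scv ipom tpxc eazd xyvzu kaskw
Hunk 5: at line 4 remove [abik] add [xwu,vjgbf] -> 12 lines: gznep dspz awud xdscb xwu vjgbf scv ipom tpxc eazd xyvzu kaskw
Hunk 6: at line 5 remove [vjgbf,scv] add [tocu,udlz,oupy] -> 13 lines: gznep dspz awud xdscb xwu tocu udlz oupy ipom tpxc eazd xyvzu kaskw
Hunk 7: at line 4 remove [tocu] add [qrz,eog,kdgy] -> 15 lines: gznep dspz awud xdscb xwu qrz eog kdgy udlz oupy ipom tpxc eazd xyvzu kaskw
Final line count: 15

Answer: 15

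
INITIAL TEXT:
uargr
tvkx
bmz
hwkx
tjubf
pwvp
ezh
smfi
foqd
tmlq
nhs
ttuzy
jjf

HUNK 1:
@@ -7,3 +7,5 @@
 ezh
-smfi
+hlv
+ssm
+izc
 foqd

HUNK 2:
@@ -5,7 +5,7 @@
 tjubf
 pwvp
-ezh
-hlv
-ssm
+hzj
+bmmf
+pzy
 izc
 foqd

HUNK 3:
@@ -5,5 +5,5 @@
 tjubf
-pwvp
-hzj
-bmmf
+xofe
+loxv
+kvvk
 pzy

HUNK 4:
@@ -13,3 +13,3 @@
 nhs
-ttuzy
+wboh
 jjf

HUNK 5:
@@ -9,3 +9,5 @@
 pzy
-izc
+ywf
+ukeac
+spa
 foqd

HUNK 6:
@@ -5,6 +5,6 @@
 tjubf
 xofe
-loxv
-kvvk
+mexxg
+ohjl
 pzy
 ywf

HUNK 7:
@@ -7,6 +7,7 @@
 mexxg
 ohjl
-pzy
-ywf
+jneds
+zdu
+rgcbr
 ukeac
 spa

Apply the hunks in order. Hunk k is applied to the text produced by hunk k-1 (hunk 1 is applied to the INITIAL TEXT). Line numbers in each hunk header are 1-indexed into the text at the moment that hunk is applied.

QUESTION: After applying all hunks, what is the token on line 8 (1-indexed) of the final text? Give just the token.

Answer: ohjl

Derivation:
Hunk 1: at line 7 remove [smfi] add [hlv,ssm,izc] -> 15 lines: uargr tvkx bmz hwkx tjubf pwvp ezh hlv ssm izc foqd tmlq nhs ttuzy jjf
Hunk 2: at line 5 remove [ezh,hlv,ssm] add [hzj,bmmf,pzy] -> 15 lines: uargr tvkx bmz hwkx tjubf pwvp hzj bmmf pzy izc foqd tmlq nhs ttuzy jjf
Hunk 3: at line 5 remove [pwvp,hzj,bmmf] add [xofe,loxv,kvvk] -> 15 lines: uargr tvkx bmz hwkx tjubf xofe loxv kvvk pzy izc foqd tmlq nhs ttuzy jjf
Hunk 4: at line 13 remove [ttuzy] add [wboh] -> 15 lines: uargr tvkx bmz hwkx tjubf xofe loxv kvvk pzy izc foqd tmlq nhs wboh jjf
Hunk 5: at line 9 remove [izc] add [ywf,ukeac,spa] -> 17 lines: uargr tvkx bmz hwkx tjubf xofe loxv kvvk pzy ywf ukeac spa foqd tmlq nhs wboh jjf
Hunk 6: at line 5 remove [loxv,kvvk] add [mexxg,ohjl] -> 17 lines: uargr tvkx bmz hwkx tjubf xofe mexxg ohjl pzy ywf ukeac spa foqd tmlq nhs wboh jjf
Hunk 7: at line 7 remove [pzy,ywf] add [jneds,zdu,rgcbr] -> 18 lines: uargr tvkx bmz hwkx tjubf xofe mexxg ohjl jneds zdu rgcbr ukeac spa foqd tmlq nhs wboh jjf
Final line 8: ohjl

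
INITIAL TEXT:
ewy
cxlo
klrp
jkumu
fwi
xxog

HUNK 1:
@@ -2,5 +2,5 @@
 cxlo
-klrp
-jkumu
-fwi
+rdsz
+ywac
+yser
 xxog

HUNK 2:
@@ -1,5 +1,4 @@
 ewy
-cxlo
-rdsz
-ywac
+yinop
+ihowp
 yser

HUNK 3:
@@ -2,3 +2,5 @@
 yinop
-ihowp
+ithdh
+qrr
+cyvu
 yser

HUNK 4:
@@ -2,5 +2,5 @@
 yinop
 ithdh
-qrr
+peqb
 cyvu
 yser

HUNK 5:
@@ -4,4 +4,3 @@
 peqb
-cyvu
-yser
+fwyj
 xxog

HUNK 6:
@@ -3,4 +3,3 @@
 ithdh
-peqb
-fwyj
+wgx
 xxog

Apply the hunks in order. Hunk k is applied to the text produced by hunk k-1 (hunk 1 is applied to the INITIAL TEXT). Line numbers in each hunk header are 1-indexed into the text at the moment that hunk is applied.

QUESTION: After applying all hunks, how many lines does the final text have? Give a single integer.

Hunk 1: at line 2 remove [klrp,jkumu,fwi] add [rdsz,ywac,yser] -> 6 lines: ewy cxlo rdsz ywac yser xxog
Hunk 2: at line 1 remove [cxlo,rdsz,ywac] add [yinop,ihowp] -> 5 lines: ewy yinop ihowp yser xxog
Hunk 3: at line 2 remove [ihowp] add [ithdh,qrr,cyvu] -> 7 lines: ewy yinop ithdh qrr cyvu yser xxog
Hunk 4: at line 2 remove [qrr] add [peqb] -> 7 lines: ewy yinop ithdh peqb cyvu yser xxog
Hunk 5: at line 4 remove [cyvu,yser] add [fwyj] -> 6 lines: ewy yinop ithdh peqb fwyj xxog
Hunk 6: at line 3 remove [peqb,fwyj] add [wgx] -> 5 lines: ewy yinop ithdh wgx xxog
Final line count: 5

Answer: 5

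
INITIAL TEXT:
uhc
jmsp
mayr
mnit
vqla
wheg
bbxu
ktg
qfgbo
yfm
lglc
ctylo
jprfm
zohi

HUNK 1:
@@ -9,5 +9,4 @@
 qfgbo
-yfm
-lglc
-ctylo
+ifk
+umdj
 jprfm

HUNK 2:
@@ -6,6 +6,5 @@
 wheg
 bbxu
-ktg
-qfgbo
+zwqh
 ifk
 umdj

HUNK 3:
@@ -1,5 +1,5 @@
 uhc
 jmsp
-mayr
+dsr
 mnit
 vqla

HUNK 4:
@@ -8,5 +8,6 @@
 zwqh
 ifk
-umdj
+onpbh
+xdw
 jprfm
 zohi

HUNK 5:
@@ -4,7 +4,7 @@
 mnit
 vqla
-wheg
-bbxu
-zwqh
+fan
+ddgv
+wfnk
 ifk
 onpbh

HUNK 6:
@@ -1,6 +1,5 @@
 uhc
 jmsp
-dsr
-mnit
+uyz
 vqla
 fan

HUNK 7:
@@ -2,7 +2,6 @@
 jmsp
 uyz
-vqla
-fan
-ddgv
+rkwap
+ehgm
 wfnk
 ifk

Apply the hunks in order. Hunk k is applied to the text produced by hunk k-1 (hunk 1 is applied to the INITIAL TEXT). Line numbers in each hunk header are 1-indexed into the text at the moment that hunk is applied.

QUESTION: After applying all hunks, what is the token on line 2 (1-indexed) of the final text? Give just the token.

Hunk 1: at line 9 remove [yfm,lglc,ctylo] add [ifk,umdj] -> 13 lines: uhc jmsp mayr mnit vqla wheg bbxu ktg qfgbo ifk umdj jprfm zohi
Hunk 2: at line 6 remove [ktg,qfgbo] add [zwqh] -> 12 lines: uhc jmsp mayr mnit vqla wheg bbxu zwqh ifk umdj jprfm zohi
Hunk 3: at line 1 remove [mayr] add [dsr] -> 12 lines: uhc jmsp dsr mnit vqla wheg bbxu zwqh ifk umdj jprfm zohi
Hunk 4: at line 8 remove [umdj] add [onpbh,xdw] -> 13 lines: uhc jmsp dsr mnit vqla wheg bbxu zwqh ifk onpbh xdw jprfm zohi
Hunk 5: at line 4 remove [wheg,bbxu,zwqh] add [fan,ddgv,wfnk] -> 13 lines: uhc jmsp dsr mnit vqla fan ddgv wfnk ifk onpbh xdw jprfm zohi
Hunk 6: at line 1 remove [dsr,mnit] add [uyz] -> 12 lines: uhc jmsp uyz vqla fan ddgv wfnk ifk onpbh xdw jprfm zohi
Hunk 7: at line 2 remove [vqla,fan,ddgv] add [rkwap,ehgm] -> 11 lines: uhc jmsp uyz rkwap ehgm wfnk ifk onpbh xdw jprfm zohi
Final line 2: jmsp

Answer: jmsp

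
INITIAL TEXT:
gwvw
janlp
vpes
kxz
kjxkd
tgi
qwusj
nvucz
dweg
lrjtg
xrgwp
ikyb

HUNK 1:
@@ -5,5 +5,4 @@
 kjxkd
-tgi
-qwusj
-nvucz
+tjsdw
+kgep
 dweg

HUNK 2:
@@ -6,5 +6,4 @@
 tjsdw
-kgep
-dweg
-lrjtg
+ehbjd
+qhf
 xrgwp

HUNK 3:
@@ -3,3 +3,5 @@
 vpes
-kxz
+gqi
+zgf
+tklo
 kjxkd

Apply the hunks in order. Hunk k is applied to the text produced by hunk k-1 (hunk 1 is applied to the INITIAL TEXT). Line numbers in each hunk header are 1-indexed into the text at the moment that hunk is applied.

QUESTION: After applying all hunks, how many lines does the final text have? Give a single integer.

Answer: 12

Derivation:
Hunk 1: at line 5 remove [tgi,qwusj,nvucz] add [tjsdw,kgep] -> 11 lines: gwvw janlp vpes kxz kjxkd tjsdw kgep dweg lrjtg xrgwp ikyb
Hunk 2: at line 6 remove [kgep,dweg,lrjtg] add [ehbjd,qhf] -> 10 lines: gwvw janlp vpes kxz kjxkd tjsdw ehbjd qhf xrgwp ikyb
Hunk 3: at line 3 remove [kxz] add [gqi,zgf,tklo] -> 12 lines: gwvw janlp vpes gqi zgf tklo kjxkd tjsdw ehbjd qhf xrgwp ikyb
Final line count: 12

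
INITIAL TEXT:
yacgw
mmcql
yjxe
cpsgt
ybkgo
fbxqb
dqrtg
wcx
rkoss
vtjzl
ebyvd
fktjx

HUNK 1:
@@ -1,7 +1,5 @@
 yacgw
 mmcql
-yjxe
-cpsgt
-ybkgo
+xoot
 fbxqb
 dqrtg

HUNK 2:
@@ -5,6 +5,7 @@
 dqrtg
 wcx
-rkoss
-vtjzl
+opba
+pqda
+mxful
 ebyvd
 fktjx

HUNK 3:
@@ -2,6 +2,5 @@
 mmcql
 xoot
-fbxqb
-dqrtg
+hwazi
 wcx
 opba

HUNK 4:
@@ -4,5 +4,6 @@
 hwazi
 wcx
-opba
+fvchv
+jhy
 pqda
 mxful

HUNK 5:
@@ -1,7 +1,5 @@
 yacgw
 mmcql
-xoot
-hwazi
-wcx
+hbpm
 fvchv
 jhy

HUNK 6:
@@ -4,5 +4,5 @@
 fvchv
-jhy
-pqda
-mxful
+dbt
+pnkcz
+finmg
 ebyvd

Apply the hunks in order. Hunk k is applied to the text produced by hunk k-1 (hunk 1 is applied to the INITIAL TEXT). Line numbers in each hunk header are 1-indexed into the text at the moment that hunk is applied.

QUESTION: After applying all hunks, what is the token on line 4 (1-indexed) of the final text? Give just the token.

Answer: fvchv

Derivation:
Hunk 1: at line 1 remove [yjxe,cpsgt,ybkgo] add [xoot] -> 10 lines: yacgw mmcql xoot fbxqb dqrtg wcx rkoss vtjzl ebyvd fktjx
Hunk 2: at line 5 remove [rkoss,vtjzl] add [opba,pqda,mxful] -> 11 lines: yacgw mmcql xoot fbxqb dqrtg wcx opba pqda mxful ebyvd fktjx
Hunk 3: at line 2 remove [fbxqb,dqrtg] add [hwazi] -> 10 lines: yacgw mmcql xoot hwazi wcx opba pqda mxful ebyvd fktjx
Hunk 4: at line 4 remove [opba] add [fvchv,jhy] -> 11 lines: yacgw mmcql xoot hwazi wcx fvchv jhy pqda mxful ebyvd fktjx
Hunk 5: at line 1 remove [xoot,hwazi,wcx] add [hbpm] -> 9 lines: yacgw mmcql hbpm fvchv jhy pqda mxful ebyvd fktjx
Hunk 6: at line 4 remove [jhy,pqda,mxful] add [dbt,pnkcz,finmg] -> 9 lines: yacgw mmcql hbpm fvchv dbt pnkcz finmg ebyvd fktjx
Final line 4: fvchv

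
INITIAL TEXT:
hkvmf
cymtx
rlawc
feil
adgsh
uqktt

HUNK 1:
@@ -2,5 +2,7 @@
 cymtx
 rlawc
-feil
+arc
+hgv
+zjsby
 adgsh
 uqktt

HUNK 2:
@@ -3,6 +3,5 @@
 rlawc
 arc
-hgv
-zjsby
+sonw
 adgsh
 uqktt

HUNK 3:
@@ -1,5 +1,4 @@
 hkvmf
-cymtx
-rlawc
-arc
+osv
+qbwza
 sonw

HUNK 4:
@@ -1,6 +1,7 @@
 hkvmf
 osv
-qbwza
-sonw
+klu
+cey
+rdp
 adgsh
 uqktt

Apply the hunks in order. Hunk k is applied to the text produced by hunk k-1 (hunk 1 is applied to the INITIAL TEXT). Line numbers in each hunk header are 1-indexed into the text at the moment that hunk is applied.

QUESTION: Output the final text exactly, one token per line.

Hunk 1: at line 2 remove [feil] add [arc,hgv,zjsby] -> 8 lines: hkvmf cymtx rlawc arc hgv zjsby adgsh uqktt
Hunk 2: at line 3 remove [hgv,zjsby] add [sonw] -> 7 lines: hkvmf cymtx rlawc arc sonw adgsh uqktt
Hunk 3: at line 1 remove [cymtx,rlawc,arc] add [osv,qbwza] -> 6 lines: hkvmf osv qbwza sonw adgsh uqktt
Hunk 4: at line 1 remove [qbwza,sonw] add [klu,cey,rdp] -> 7 lines: hkvmf osv klu cey rdp adgsh uqktt

Answer: hkvmf
osv
klu
cey
rdp
adgsh
uqktt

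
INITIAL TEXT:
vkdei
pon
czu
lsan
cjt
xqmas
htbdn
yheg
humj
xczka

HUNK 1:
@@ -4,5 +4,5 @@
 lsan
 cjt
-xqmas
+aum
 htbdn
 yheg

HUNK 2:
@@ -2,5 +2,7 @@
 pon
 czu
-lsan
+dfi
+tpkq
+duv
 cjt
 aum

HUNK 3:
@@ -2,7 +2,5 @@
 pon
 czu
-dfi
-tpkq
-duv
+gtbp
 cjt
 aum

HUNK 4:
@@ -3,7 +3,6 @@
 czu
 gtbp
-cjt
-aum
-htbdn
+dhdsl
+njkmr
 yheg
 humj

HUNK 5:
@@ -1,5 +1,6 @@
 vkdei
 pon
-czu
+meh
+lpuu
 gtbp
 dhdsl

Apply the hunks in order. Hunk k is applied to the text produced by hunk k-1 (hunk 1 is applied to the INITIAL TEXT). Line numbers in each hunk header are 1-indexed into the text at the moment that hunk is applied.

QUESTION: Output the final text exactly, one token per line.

Hunk 1: at line 4 remove [xqmas] add [aum] -> 10 lines: vkdei pon czu lsan cjt aum htbdn yheg humj xczka
Hunk 2: at line 2 remove [lsan] add [dfi,tpkq,duv] -> 12 lines: vkdei pon czu dfi tpkq duv cjt aum htbdn yheg humj xczka
Hunk 3: at line 2 remove [dfi,tpkq,duv] add [gtbp] -> 10 lines: vkdei pon czu gtbp cjt aum htbdn yheg humj xczka
Hunk 4: at line 3 remove [cjt,aum,htbdn] add [dhdsl,njkmr] -> 9 lines: vkdei pon czu gtbp dhdsl njkmr yheg humj xczka
Hunk 5: at line 1 remove [czu] add [meh,lpuu] -> 10 lines: vkdei pon meh lpuu gtbp dhdsl njkmr yheg humj xczka

Answer: vkdei
pon
meh
lpuu
gtbp
dhdsl
njkmr
yheg
humj
xczka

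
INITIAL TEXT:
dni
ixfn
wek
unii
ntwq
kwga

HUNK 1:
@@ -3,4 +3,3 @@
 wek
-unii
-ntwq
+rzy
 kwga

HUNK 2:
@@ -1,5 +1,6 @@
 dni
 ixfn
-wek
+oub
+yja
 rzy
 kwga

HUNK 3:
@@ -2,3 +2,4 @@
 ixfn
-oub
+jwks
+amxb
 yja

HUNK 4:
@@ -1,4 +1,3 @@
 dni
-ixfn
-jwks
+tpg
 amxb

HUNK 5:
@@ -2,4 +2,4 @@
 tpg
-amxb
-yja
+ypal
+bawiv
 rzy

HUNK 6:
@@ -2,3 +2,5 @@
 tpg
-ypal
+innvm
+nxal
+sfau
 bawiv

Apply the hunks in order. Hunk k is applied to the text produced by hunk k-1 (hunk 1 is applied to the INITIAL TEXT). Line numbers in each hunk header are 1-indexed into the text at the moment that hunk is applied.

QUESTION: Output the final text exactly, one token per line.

Hunk 1: at line 3 remove [unii,ntwq] add [rzy] -> 5 lines: dni ixfn wek rzy kwga
Hunk 2: at line 1 remove [wek] add [oub,yja] -> 6 lines: dni ixfn oub yja rzy kwga
Hunk 3: at line 2 remove [oub] add [jwks,amxb] -> 7 lines: dni ixfn jwks amxb yja rzy kwga
Hunk 4: at line 1 remove [ixfn,jwks] add [tpg] -> 6 lines: dni tpg amxb yja rzy kwga
Hunk 5: at line 2 remove [amxb,yja] add [ypal,bawiv] -> 6 lines: dni tpg ypal bawiv rzy kwga
Hunk 6: at line 2 remove [ypal] add [innvm,nxal,sfau] -> 8 lines: dni tpg innvm nxal sfau bawiv rzy kwga

Answer: dni
tpg
innvm
nxal
sfau
bawiv
rzy
kwga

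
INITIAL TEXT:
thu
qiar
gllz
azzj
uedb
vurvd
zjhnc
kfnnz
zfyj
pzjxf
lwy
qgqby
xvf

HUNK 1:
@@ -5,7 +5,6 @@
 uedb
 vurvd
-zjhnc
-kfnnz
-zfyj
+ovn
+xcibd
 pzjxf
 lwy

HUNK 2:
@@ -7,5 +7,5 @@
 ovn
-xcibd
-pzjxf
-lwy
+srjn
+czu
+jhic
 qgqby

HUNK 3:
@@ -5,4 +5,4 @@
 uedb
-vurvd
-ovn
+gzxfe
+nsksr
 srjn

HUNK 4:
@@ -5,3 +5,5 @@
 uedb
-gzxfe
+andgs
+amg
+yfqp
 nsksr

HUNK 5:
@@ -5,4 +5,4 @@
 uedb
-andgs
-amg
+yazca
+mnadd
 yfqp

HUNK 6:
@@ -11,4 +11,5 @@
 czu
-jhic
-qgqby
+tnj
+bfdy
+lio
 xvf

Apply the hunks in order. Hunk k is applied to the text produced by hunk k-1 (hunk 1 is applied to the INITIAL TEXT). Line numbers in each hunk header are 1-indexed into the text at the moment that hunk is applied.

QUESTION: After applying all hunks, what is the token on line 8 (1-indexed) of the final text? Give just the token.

Answer: yfqp

Derivation:
Hunk 1: at line 5 remove [zjhnc,kfnnz,zfyj] add [ovn,xcibd] -> 12 lines: thu qiar gllz azzj uedb vurvd ovn xcibd pzjxf lwy qgqby xvf
Hunk 2: at line 7 remove [xcibd,pzjxf,lwy] add [srjn,czu,jhic] -> 12 lines: thu qiar gllz azzj uedb vurvd ovn srjn czu jhic qgqby xvf
Hunk 3: at line 5 remove [vurvd,ovn] add [gzxfe,nsksr] -> 12 lines: thu qiar gllz azzj uedb gzxfe nsksr srjn czu jhic qgqby xvf
Hunk 4: at line 5 remove [gzxfe] add [andgs,amg,yfqp] -> 14 lines: thu qiar gllz azzj uedb andgs amg yfqp nsksr srjn czu jhic qgqby xvf
Hunk 5: at line 5 remove [andgs,amg] add [yazca,mnadd] -> 14 lines: thu qiar gllz azzj uedb yazca mnadd yfqp nsksr srjn czu jhic qgqby xvf
Hunk 6: at line 11 remove [jhic,qgqby] add [tnj,bfdy,lio] -> 15 lines: thu qiar gllz azzj uedb yazca mnadd yfqp nsksr srjn czu tnj bfdy lio xvf
Final line 8: yfqp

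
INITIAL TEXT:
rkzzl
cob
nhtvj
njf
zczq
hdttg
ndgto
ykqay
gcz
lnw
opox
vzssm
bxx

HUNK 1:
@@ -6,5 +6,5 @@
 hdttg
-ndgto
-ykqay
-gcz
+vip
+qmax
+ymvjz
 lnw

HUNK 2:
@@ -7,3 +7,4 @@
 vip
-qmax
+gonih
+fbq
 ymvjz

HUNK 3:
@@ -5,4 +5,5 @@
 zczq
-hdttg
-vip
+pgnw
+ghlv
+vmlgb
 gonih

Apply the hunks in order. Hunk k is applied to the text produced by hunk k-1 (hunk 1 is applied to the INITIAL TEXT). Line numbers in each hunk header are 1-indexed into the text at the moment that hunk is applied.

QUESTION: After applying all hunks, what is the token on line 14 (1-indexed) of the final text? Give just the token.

Answer: vzssm

Derivation:
Hunk 1: at line 6 remove [ndgto,ykqay,gcz] add [vip,qmax,ymvjz] -> 13 lines: rkzzl cob nhtvj njf zczq hdttg vip qmax ymvjz lnw opox vzssm bxx
Hunk 2: at line 7 remove [qmax] add [gonih,fbq] -> 14 lines: rkzzl cob nhtvj njf zczq hdttg vip gonih fbq ymvjz lnw opox vzssm bxx
Hunk 3: at line 5 remove [hdttg,vip] add [pgnw,ghlv,vmlgb] -> 15 lines: rkzzl cob nhtvj njf zczq pgnw ghlv vmlgb gonih fbq ymvjz lnw opox vzssm bxx
Final line 14: vzssm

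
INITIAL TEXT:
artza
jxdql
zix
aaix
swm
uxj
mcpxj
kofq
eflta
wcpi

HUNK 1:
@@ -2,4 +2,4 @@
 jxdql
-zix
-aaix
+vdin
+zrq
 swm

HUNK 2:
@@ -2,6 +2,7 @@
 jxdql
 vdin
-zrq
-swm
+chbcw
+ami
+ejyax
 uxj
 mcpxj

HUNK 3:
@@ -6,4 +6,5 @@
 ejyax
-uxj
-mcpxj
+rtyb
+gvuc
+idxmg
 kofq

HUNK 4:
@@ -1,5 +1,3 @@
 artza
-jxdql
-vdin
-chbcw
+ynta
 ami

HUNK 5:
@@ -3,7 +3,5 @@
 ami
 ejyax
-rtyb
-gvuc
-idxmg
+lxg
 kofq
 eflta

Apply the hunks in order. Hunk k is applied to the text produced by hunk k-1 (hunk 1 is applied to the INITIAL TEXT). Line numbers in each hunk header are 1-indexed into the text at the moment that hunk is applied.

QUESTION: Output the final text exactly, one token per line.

Hunk 1: at line 2 remove [zix,aaix] add [vdin,zrq] -> 10 lines: artza jxdql vdin zrq swm uxj mcpxj kofq eflta wcpi
Hunk 2: at line 2 remove [zrq,swm] add [chbcw,ami,ejyax] -> 11 lines: artza jxdql vdin chbcw ami ejyax uxj mcpxj kofq eflta wcpi
Hunk 3: at line 6 remove [uxj,mcpxj] add [rtyb,gvuc,idxmg] -> 12 lines: artza jxdql vdin chbcw ami ejyax rtyb gvuc idxmg kofq eflta wcpi
Hunk 4: at line 1 remove [jxdql,vdin,chbcw] add [ynta] -> 10 lines: artza ynta ami ejyax rtyb gvuc idxmg kofq eflta wcpi
Hunk 5: at line 3 remove [rtyb,gvuc,idxmg] add [lxg] -> 8 lines: artza ynta ami ejyax lxg kofq eflta wcpi

Answer: artza
ynta
ami
ejyax
lxg
kofq
eflta
wcpi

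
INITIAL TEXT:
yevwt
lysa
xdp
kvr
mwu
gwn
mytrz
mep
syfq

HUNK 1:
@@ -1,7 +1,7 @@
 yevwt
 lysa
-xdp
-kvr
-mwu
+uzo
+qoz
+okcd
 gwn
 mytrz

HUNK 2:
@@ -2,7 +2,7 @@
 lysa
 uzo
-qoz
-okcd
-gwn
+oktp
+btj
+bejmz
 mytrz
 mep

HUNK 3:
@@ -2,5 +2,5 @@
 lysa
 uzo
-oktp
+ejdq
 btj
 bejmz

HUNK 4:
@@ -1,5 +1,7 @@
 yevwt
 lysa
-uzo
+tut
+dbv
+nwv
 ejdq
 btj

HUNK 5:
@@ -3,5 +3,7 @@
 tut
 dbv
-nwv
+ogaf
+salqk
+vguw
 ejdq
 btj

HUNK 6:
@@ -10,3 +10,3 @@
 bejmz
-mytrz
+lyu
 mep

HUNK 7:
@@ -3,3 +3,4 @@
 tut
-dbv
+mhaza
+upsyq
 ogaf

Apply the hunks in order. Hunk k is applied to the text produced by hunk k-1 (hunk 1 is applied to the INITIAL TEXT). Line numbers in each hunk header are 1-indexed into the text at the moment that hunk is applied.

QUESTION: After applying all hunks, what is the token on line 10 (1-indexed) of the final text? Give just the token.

Answer: btj

Derivation:
Hunk 1: at line 1 remove [xdp,kvr,mwu] add [uzo,qoz,okcd] -> 9 lines: yevwt lysa uzo qoz okcd gwn mytrz mep syfq
Hunk 2: at line 2 remove [qoz,okcd,gwn] add [oktp,btj,bejmz] -> 9 lines: yevwt lysa uzo oktp btj bejmz mytrz mep syfq
Hunk 3: at line 2 remove [oktp] add [ejdq] -> 9 lines: yevwt lysa uzo ejdq btj bejmz mytrz mep syfq
Hunk 4: at line 1 remove [uzo] add [tut,dbv,nwv] -> 11 lines: yevwt lysa tut dbv nwv ejdq btj bejmz mytrz mep syfq
Hunk 5: at line 3 remove [nwv] add [ogaf,salqk,vguw] -> 13 lines: yevwt lysa tut dbv ogaf salqk vguw ejdq btj bejmz mytrz mep syfq
Hunk 6: at line 10 remove [mytrz] add [lyu] -> 13 lines: yevwt lysa tut dbv ogaf salqk vguw ejdq btj bejmz lyu mep syfq
Hunk 7: at line 3 remove [dbv] add [mhaza,upsyq] -> 14 lines: yevwt lysa tut mhaza upsyq ogaf salqk vguw ejdq btj bejmz lyu mep syfq
Final line 10: btj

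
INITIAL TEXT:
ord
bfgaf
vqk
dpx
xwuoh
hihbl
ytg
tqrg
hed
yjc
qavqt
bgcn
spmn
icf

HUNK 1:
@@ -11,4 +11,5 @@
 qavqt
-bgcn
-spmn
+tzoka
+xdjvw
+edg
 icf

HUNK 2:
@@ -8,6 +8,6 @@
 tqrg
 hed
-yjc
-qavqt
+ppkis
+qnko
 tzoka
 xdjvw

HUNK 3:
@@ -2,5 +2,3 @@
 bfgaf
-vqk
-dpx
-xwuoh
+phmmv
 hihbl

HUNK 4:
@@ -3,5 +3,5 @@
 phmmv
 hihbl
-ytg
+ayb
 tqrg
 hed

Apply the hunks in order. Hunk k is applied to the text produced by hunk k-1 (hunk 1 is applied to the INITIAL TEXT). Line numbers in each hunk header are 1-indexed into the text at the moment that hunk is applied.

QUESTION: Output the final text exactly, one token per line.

Answer: ord
bfgaf
phmmv
hihbl
ayb
tqrg
hed
ppkis
qnko
tzoka
xdjvw
edg
icf

Derivation:
Hunk 1: at line 11 remove [bgcn,spmn] add [tzoka,xdjvw,edg] -> 15 lines: ord bfgaf vqk dpx xwuoh hihbl ytg tqrg hed yjc qavqt tzoka xdjvw edg icf
Hunk 2: at line 8 remove [yjc,qavqt] add [ppkis,qnko] -> 15 lines: ord bfgaf vqk dpx xwuoh hihbl ytg tqrg hed ppkis qnko tzoka xdjvw edg icf
Hunk 3: at line 2 remove [vqk,dpx,xwuoh] add [phmmv] -> 13 lines: ord bfgaf phmmv hihbl ytg tqrg hed ppkis qnko tzoka xdjvw edg icf
Hunk 4: at line 3 remove [ytg] add [ayb] -> 13 lines: ord bfgaf phmmv hihbl ayb tqrg hed ppkis qnko tzoka xdjvw edg icf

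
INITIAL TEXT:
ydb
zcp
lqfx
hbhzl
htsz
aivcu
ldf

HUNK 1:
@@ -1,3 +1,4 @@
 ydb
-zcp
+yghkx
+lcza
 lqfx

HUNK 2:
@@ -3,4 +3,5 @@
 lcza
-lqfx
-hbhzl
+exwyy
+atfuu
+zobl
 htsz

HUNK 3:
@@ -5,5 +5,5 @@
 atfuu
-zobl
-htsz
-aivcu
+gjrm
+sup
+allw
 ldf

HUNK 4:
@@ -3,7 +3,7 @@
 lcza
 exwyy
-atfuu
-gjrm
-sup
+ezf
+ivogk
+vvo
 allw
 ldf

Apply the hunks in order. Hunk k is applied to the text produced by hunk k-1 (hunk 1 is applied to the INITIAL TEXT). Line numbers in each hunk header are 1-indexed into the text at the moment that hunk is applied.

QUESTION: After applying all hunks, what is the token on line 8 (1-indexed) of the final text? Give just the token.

Hunk 1: at line 1 remove [zcp] add [yghkx,lcza] -> 8 lines: ydb yghkx lcza lqfx hbhzl htsz aivcu ldf
Hunk 2: at line 3 remove [lqfx,hbhzl] add [exwyy,atfuu,zobl] -> 9 lines: ydb yghkx lcza exwyy atfuu zobl htsz aivcu ldf
Hunk 3: at line 5 remove [zobl,htsz,aivcu] add [gjrm,sup,allw] -> 9 lines: ydb yghkx lcza exwyy atfuu gjrm sup allw ldf
Hunk 4: at line 3 remove [atfuu,gjrm,sup] add [ezf,ivogk,vvo] -> 9 lines: ydb yghkx lcza exwyy ezf ivogk vvo allw ldf
Final line 8: allw

Answer: allw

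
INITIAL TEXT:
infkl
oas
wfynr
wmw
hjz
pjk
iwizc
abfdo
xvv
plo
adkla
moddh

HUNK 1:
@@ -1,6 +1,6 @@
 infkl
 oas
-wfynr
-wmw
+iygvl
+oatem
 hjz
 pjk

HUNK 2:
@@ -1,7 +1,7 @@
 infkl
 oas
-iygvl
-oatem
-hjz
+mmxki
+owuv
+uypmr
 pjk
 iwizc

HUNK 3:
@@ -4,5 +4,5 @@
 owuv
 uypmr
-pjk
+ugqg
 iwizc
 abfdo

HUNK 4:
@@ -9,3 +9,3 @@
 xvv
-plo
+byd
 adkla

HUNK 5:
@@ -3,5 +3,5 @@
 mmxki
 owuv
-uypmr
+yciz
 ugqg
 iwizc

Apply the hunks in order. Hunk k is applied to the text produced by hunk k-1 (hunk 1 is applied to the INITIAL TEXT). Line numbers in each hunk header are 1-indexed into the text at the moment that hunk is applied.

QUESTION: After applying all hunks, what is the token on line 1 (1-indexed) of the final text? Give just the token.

Answer: infkl

Derivation:
Hunk 1: at line 1 remove [wfynr,wmw] add [iygvl,oatem] -> 12 lines: infkl oas iygvl oatem hjz pjk iwizc abfdo xvv plo adkla moddh
Hunk 2: at line 1 remove [iygvl,oatem,hjz] add [mmxki,owuv,uypmr] -> 12 lines: infkl oas mmxki owuv uypmr pjk iwizc abfdo xvv plo adkla moddh
Hunk 3: at line 4 remove [pjk] add [ugqg] -> 12 lines: infkl oas mmxki owuv uypmr ugqg iwizc abfdo xvv plo adkla moddh
Hunk 4: at line 9 remove [plo] add [byd] -> 12 lines: infkl oas mmxki owuv uypmr ugqg iwizc abfdo xvv byd adkla moddh
Hunk 5: at line 3 remove [uypmr] add [yciz] -> 12 lines: infkl oas mmxki owuv yciz ugqg iwizc abfdo xvv byd adkla moddh
Final line 1: infkl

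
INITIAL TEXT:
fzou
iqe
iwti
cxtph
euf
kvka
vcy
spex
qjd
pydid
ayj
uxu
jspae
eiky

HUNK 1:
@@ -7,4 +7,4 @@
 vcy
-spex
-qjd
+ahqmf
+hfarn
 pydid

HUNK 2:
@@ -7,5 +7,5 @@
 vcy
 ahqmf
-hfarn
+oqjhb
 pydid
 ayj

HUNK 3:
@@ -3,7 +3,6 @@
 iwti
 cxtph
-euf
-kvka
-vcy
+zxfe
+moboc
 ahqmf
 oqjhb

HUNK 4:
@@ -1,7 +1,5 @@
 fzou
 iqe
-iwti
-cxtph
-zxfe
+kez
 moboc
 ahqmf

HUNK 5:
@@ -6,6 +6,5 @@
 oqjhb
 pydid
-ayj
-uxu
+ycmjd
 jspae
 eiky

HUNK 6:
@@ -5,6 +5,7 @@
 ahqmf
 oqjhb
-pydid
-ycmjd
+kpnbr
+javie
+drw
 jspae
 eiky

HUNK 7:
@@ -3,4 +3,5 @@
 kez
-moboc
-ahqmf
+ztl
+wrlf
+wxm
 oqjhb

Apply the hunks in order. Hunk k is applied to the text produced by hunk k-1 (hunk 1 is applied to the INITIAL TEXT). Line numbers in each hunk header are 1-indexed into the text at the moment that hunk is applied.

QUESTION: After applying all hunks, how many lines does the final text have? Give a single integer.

Hunk 1: at line 7 remove [spex,qjd] add [ahqmf,hfarn] -> 14 lines: fzou iqe iwti cxtph euf kvka vcy ahqmf hfarn pydid ayj uxu jspae eiky
Hunk 2: at line 7 remove [hfarn] add [oqjhb] -> 14 lines: fzou iqe iwti cxtph euf kvka vcy ahqmf oqjhb pydid ayj uxu jspae eiky
Hunk 3: at line 3 remove [euf,kvka,vcy] add [zxfe,moboc] -> 13 lines: fzou iqe iwti cxtph zxfe moboc ahqmf oqjhb pydid ayj uxu jspae eiky
Hunk 4: at line 1 remove [iwti,cxtph,zxfe] add [kez] -> 11 lines: fzou iqe kez moboc ahqmf oqjhb pydid ayj uxu jspae eiky
Hunk 5: at line 6 remove [ayj,uxu] add [ycmjd] -> 10 lines: fzou iqe kez moboc ahqmf oqjhb pydid ycmjd jspae eiky
Hunk 6: at line 5 remove [pydid,ycmjd] add [kpnbr,javie,drw] -> 11 lines: fzou iqe kez moboc ahqmf oqjhb kpnbr javie drw jspae eiky
Hunk 7: at line 3 remove [moboc,ahqmf] add [ztl,wrlf,wxm] -> 12 lines: fzou iqe kez ztl wrlf wxm oqjhb kpnbr javie drw jspae eiky
Final line count: 12

Answer: 12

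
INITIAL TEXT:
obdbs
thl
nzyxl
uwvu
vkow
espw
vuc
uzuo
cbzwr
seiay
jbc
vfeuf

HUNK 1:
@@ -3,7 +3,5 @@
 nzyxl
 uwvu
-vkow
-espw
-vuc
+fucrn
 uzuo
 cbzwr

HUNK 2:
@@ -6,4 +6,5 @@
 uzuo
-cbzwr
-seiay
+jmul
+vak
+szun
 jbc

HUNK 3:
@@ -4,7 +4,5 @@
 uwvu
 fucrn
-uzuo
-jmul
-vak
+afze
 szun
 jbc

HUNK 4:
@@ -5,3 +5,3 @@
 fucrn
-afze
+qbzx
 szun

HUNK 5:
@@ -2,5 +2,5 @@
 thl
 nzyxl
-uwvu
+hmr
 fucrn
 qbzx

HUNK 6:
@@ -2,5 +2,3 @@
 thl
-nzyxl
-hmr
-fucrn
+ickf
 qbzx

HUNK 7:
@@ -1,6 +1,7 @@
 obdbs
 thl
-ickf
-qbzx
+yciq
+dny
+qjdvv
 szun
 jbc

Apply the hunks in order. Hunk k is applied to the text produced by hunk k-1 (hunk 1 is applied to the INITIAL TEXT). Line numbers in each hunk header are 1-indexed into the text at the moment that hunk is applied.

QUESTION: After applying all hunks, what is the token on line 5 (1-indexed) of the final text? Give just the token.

Answer: qjdvv

Derivation:
Hunk 1: at line 3 remove [vkow,espw,vuc] add [fucrn] -> 10 lines: obdbs thl nzyxl uwvu fucrn uzuo cbzwr seiay jbc vfeuf
Hunk 2: at line 6 remove [cbzwr,seiay] add [jmul,vak,szun] -> 11 lines: obdbs thl nzyxl uwvu fucrn uzuo jmul vak szun jbc vfeuf
Hunk 3: at line 4 remove [uzuo,jmul,vak] add [afze] -> 9 lines: obdbs thl nzyxl uwvu fucrn afze szun jbc vfeuf
Hunk 4: at line 5 remove [afze] add [qbzx] -> 9 lines: obdbs thl nzyxl uwvu fucrn qbzx szun jbc vfeuf
Hunk 5: at line 2 remove [uwvu] add [hmr] -> 9 lines: obdbs thl nzyxl hmr fucrn qbzx szun jbc vfeuf
Hunk 6: at line 2 remove [nzyxl,hmr,fucrn] add [ickf] -> 7 lines: obdbs thl ickf qbzx szun jbc vfeuf
Hunk 7: at line 1 remove [ickf,qbzx] add [yciq,dny,qjdvv] -> 8 lines: obdbs thl yciq dny qjdvv szun jbc vfeuf
Final line 5: qjdvv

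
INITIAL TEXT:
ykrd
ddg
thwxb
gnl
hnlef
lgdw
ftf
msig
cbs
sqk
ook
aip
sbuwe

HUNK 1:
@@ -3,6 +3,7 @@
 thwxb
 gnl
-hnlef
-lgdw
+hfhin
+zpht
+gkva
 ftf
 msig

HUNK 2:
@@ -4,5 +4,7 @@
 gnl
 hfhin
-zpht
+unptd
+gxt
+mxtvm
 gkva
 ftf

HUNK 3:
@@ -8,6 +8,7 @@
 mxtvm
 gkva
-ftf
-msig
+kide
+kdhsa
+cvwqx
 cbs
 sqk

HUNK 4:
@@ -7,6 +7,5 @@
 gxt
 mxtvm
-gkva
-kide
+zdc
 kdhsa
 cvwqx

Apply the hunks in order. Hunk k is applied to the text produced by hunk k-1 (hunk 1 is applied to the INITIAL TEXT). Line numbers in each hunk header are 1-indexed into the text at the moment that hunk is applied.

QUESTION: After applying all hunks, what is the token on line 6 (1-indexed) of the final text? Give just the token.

Hunk 1: at line 3 remove [hnlef,lgdw] add [hfhin,zpht,gkva] -> 14 lines: ykrd ddg thwxb gnl hfhin zpht gkva ftf msig cbs sqk ook aip sbuwe
Hunk 2: at line 4 remove [zpht] add [unptd,gxt,mxtvm] -> 16 lines: ykrd ddg thwxb gnl hfhin unptd gxt mxtvm gkva ftf msig cbs sqk ook aip sbuwe
Hunk 3: at line 8 remove [ftf,msig] add [kide,kdhsa,cvwqx] -> 17 lines: ykrd ddg thwxb gnl hfhin unptd gxt mxtvm gkva kide kdhsa cvwqx cbs sqk ook aip sbuwe
Hunk 4: at line 7 remove [gkva,kide] add [zdc] -> 16 lines: ykrd ddg thwxb gnl hfhin unptd gxt mxtvm zdc kdhsa cvwqx cbs sqk ook aip sbuwe
Final line 6: unptd

Answer: unptd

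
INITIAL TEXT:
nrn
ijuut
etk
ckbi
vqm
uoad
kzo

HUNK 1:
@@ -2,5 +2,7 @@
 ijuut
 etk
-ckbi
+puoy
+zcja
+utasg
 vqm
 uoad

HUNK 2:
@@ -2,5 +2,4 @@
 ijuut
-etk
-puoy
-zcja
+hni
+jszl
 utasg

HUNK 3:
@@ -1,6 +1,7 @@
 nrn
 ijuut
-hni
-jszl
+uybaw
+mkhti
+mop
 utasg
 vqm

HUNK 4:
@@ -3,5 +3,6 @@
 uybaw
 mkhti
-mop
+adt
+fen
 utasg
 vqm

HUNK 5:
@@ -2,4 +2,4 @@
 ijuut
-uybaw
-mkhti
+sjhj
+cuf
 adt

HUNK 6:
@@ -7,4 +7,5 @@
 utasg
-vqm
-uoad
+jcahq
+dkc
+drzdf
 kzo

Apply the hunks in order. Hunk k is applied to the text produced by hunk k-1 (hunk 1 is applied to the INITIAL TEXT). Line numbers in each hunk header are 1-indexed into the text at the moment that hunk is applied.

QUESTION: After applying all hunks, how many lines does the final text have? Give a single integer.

Answer: 11

Derivation:
Hunk 1: at line 2 remove [ckbi] add [puoy,zcja,utasg] -> 9 lines: nrn ijuut etk puoy zcja utasg vqm uoad kzo
Hunk 2: at line 2 remove [etk,puoy,zcja] add [hni,jszl] -> 8 lines: nrn ijuut hni jszl utasg vqm uoad kzo
Hunk 3: at line 1 remove [hni,jszl] add [uybaw,mkhti,mop] -> 9 lines: nrn ijuut uybaw mkhti mop utasg vqm uoad kzo
Hunk 4: at line 3 remove [mop] add [adt,fen] -> 10 lines: nrn ijuut uybaw mkhti adt fen utasg vqm uoad kzo
Hunk 5: at line 2 remove [uybaw,mkhti] add [sjhj,cuf] -> 10 lines: nrn ijuut sjhj cuf adt fen utasg vqm uoad kzo
Hunk 6: at line 7 remove [vqm,uoad] add [jcahq,dkc,drzdf] -> 11 lines: nrn ijuut sjhj cuf adt fen utasg jcahq dkc drzdf kzo
Final line count: 11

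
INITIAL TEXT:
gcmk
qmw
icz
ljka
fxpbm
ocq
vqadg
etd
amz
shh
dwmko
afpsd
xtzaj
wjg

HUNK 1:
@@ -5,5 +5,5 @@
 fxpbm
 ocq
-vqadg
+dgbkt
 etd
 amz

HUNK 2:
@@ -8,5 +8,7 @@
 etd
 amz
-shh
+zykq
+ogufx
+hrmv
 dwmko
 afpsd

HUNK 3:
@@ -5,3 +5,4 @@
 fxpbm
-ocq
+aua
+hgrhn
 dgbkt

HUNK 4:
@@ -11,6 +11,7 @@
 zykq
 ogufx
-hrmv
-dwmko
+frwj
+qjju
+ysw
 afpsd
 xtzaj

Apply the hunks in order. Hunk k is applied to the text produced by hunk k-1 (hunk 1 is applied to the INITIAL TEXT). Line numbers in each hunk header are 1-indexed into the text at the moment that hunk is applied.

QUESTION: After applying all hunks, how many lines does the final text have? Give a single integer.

Hunk 1: at line 5 remove [vqadg] add [dgbkt] -> 14 lines: gcmk qmw icz ljka fxpbm ocq dgbkt etd amz shh dwmko afpsd xtzaj wjg
Hunk 2: at line 8 remove [shh] add [zykq,ogufx,hrmv] -> 16 lines: gcmk qmw icz ljka fxpbm ocq dgbkt etd amz zykq ogufx hrmv dwmko afpsd xtzaj wjg
Hunk 3: at line 5 remove [ocq] add [aua,hgrhn] -> 17 lines: gcmk qmw icz ljka fxpbm aua hgrhn dgbkt etd amz zykq ogufx hrmv dwmko afpsd xtzaj wjg
Hunk 4: at line 11 remove [hrmv,dwmko] add [frwj,qjju,ysw] -> 18 lines: gcmk qmw icz ljka fxpbm aua hgrhn dgbkt etd amz zykq ogufx frwj qjju ysw afpsd xtzaj wjg
Final line count: 18

Answer: 18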